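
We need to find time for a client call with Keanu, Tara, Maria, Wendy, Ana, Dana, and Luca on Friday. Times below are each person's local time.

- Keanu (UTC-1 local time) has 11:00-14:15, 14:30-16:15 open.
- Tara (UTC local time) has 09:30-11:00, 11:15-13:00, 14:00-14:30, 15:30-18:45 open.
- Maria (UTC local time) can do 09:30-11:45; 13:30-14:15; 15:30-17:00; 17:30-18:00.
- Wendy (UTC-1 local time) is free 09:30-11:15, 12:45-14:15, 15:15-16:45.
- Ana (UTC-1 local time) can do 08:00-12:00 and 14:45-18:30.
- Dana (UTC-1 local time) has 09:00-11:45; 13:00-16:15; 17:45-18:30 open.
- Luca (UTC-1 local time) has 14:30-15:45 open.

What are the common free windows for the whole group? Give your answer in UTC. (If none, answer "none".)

16:15-16:45

Keanu in UTC: 12:00-15:15, 15:30-17:15 (add 1h to convert from UTC-1).
Tara in UTC: 09:30-11:00, 11:15-13:00, 14:00-14:30, 15:30-18:45.
Maria in UTC: 09:30-11:45, 13:30-14:15, 15:30-17:00, 17:30-18:00.
Wendy in UTC: 10:30-12:15, 13:45-15:15, 16:15-17:45 (add 1h to convert from UTC-1).
Ana in UTC: 09:00-13:00, 15:45-19:30 (add 1h to convert from UTC-1).
Dana in UTC: 10:00-12:45, 14:00-17:15, 18:45-19:30 (add 1h to convert from UTC-1).
Luca in UTC: 15:30-16:45 (add 1h to convert from UTC-1).
Keanu ∩ Tara: 12:00-13:00, 14:00-14:30, 15:30-17:15.
Keanu ∩ Tara ∩ Maria: 14:00-14:15, 15:30-17:00.
Keanu ∩ Tara ∩ Maria ∩ Wendy: 14:00-14:15, 16:15-17:00.
Keanu ∩ Tara ∩ Maria ∩ Wendy ∩ Ana: 16:15-17:00.
Keanu ∩ Tara ∩ Maria ∩ Wendy ∩ Ana ∩ Dana: 16:15-17:00.
Keanu ∩ Tara ∩ Maria ∩ Wendy ∩ Ana ∩ Dana ∩ Luca: 16:15-16:45.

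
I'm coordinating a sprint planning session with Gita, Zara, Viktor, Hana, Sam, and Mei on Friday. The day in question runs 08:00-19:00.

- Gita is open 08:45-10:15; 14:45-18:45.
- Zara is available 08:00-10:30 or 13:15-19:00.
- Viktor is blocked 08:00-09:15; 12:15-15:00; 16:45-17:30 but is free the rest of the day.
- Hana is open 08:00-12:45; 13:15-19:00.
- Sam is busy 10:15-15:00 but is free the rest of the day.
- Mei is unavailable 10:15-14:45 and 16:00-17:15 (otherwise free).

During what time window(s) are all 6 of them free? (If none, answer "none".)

Gita free: 08:45-10:15, 14:45-18:45.
Zara free: 08:00-10:30, 13:15-19:00.
Viktor free: 09:15-12:15, 15:00-16:45, 17:30-19:00 (invert busy blocks within the working day).
Hana free: 08:00-12:45, 13:15-19:00.
Sam free: 08:00-10:15, 15:00-19:00 (invert busy blocks within the working day).
Mei free: 08:00-10:15, 14:45-16:00, 17:15-19:00 (invert busy blocks within the working day).
Gita ∩ Zara: 08:45-10:15, 14:45-18:45.
Gita ∩ Zara ∩ Viktor: 09:15-10:15, 15:00-16:45, 17:30-18:45.
Gita ∩ Zara ∩ Viktor ∩ Hana: 09:15-10:15, 15:00-16:45, 17:30-18:45.
Gita ∩ Zara ∩ Viktor ∩ Hana ∩ Sam: 09:15-10:15, 15:00-16:45, 17:30-18:45.
Gita ∩ Zara ∩ Viktor ∩ Hana ∩ Sam ∩ Mei: 09:15-10:15, 15:00-16:00, 17:30-18:45.

09:15-10:15, 15:00-16:00, 17:30-18:45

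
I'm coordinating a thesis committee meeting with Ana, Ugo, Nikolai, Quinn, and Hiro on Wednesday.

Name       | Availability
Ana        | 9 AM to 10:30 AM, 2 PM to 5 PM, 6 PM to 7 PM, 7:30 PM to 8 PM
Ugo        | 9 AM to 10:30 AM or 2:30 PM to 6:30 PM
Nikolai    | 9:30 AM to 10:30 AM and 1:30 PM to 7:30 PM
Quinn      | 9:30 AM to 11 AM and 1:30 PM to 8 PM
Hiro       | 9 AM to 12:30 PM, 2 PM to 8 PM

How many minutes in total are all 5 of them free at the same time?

240

Ana ∩ Ugo: 09:00-10:30, 14:30-17:00, 18:00-18:30.
Ana ∩ Ugo ∩ Nikolai: 09:30-10:30, 14:30-17:00, 18:00-18:30.
Ana ∩ Ugo ∩ Nikolai ∩ Quinn: 09:30-10:30, 14:30-17:00, 18:00-18:30.
Ana ∩ Ugo ∩ Nikolai ∩ Quinn ∩ Hiro: 09:30-10:30, 14:30-17:00, 18:00-18:30.
Those are the intersection windows.
Summing the common windows: 60 + 150 + 30 = 240 minutes.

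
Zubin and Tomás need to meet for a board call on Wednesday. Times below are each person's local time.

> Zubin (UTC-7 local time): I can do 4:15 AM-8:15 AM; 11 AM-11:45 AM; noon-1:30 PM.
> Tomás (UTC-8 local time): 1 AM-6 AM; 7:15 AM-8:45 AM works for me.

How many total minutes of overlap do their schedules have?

Zubin in UTC: 11:15-15:15, 18:00-18:45, 19:00-20:30 (add 7h to convert from UTC-7).
Tomás in UTC: 09:00-14:00, 15:15-16:45 (add 8h to convert from UTC-8).
Zubin ∩ Tomás: 11:15-14:00.
So the common availability across everyone is 11:15-14:00.
That's a single block of 165 minutes.

165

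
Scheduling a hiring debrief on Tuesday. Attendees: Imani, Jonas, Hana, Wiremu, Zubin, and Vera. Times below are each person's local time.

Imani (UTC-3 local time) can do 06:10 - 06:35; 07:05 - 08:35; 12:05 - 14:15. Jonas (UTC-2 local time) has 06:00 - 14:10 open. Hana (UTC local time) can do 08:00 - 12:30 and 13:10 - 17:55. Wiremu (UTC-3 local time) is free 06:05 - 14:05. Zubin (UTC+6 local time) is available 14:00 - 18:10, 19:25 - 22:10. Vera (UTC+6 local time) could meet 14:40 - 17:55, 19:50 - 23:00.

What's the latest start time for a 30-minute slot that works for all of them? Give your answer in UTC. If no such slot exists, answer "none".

Imani in UTC: 09:10-09:35, 10:05-11:35, 15:05-17:15 (add 3h to convert from UTC-3).
Jonas in UTC: 08:00-16:10 (add 2h to convert from UTC-2).
Hana in UTC: 08:00-12:30, 13:10-17:55.
Wiremu in UTC: 09:05-17:05 (add 3h to convert from UTC-3).
Zubin in UTC: 08:00-12:10, 13:25-16:10 (subtract 6h to convert from UTC+6).
Vera in UTC: 08:40-11:55, 13:50-17:00 (subtract 6h to convert from UTC+6).
Imani ∩ Jonas: 09:10-09:35, 10:05-11:35, 15:05-16:10.
Imani ∩ Jonas ∩ Hana: 09:10-09:35, 10:05-11:35, 15:05-16:10.
Imani ∩ Jonas ∩ Hana ∩ Wiremu: 09:10-09:35, 10:05-11:35, 15:05-16:10.
Imani ∩ Jonas ∩ Hana ∩ Wiremu ∩ Zubin: 09:10-09:35, 10:05-11:35, 15:05-16:10.
Imani ∩ Jonas ∩ Hana ∩ Wiremu ∩ Zubin ∩ Vera: 09:10-09:35, 10:05-11:35, 15:05-16:10.
The last common window of at least 30 minutes is 15:05-16:10; a 30-minute meeting can start as late as 15:40 and still end by 16:10.

15:40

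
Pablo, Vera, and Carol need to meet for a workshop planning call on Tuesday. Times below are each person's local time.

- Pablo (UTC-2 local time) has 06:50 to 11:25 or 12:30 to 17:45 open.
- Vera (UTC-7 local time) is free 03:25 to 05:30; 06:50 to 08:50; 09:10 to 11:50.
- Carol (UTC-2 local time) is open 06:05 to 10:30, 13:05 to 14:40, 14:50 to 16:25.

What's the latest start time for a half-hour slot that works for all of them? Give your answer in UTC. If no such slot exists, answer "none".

Pablo in UTC: 08:50-13:25, 14:30-19:45 (add 2h to convert from UTC-2).
Vera in UTC: 10:25-12:30, 13:50-15:50, 16:10-18:50 (add 7h to convert from UTC-7).
Carol in UTC: 08:05-12:30, 15:05-16:40, 16:50-18:25 (add 2h to convert from UTC-2).
Pablo ∩ Vera: 10:25-12:30, 14:30-15:50, 16:10-18:50.
Pablo ∩ Vera ∩ Carol: 10:25-12:30, 15:05-15:50, 16:10-16:40, 16:50-18:25.
Those are the intersection windows.
The last common window of at least 30 minutes is 16:50-18:25; a 30-minute meeting can start as late as 17:55 and still end by 18:25.

17:55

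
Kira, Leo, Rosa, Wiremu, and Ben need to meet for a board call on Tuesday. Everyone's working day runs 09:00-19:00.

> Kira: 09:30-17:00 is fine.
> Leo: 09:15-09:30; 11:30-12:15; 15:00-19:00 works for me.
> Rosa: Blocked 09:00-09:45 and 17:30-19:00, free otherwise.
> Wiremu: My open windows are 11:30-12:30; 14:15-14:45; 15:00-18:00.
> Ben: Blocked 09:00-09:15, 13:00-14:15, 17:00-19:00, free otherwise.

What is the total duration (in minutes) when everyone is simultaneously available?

165

Kira free: 09:30-17:00.
Leo free: 09:15-09:30, 11:30-12:15, 15:00-19:00.
Rosa free: 09:45-17:30 (invert busy blocks within the working day).
Wiremu free: 11:30-12:30, 14:15-14:45, 15:00-18:00.
Ben free: 09:15-13:00, 14:15-17:00 (invert busy blocks within the working day).
Kira ∩ Leo: 11:30-12:15, 15:00-17:00.
Kira ∩ Leo ∩ Rosa: 11:30-12:15, 15:00-17:00.
Kira ∩ Leo ∩ Rosa ∩ Wiremu: 11:30-12:15, 15:00-17:00.
Kira ∩ Leo ∩ Rosa ∩ Wiremu ∩ Ben: 11:30-12:15, 15:00-17:00.
Those are the intersection windows.
Summing the common windows: 45 + 120 = 165 minutes.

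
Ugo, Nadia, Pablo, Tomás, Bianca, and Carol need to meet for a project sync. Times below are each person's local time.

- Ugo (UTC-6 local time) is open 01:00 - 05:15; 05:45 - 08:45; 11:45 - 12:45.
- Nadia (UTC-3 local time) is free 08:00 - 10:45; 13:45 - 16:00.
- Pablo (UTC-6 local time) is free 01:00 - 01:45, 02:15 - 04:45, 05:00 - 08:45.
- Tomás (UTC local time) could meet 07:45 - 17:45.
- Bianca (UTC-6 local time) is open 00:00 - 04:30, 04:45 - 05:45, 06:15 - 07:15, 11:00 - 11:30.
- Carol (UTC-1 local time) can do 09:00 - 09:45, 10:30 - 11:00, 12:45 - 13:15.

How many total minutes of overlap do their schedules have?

0

Ugo in UTC: 07:00-11:15, 11:45-14:45, 17:45-18:45 (add 6h to convert from UTC-6).
Nadia in UTC: 11:00-13:45, 16:45-19:00 (add 3h to convert from UTC-3).
Pablo in UTC: 07:00-07:45, 08:15-10:45, 11:00-14:45 (add 6h to convert from UTC-6).
Tomás in UTC: 07:45-17:45.
Bianca in UTC: 06:00-10:30, 10:45-11:45, 12:15-13:15, 17:00-17:30 (add 6h to convert from UTC-6).
Carol in UTC: 10:00-10:45, 11:30-12:00, 13:45-14:15 (add 1h to convert from UTC-1).
Ugo ∩ Nadia: 11:00-11:15, 11:45-13:45, 17:45-18:45.
Ugo ∩ Nadia ∩ Pablo: 11:00-11:15, 11:45-13:45.
Ugo ∩ Nadia ∩ Pablo ∩ Tomás: 11:00-11:15, 11:45-13:45.
Ugo ∩ Nadia ∩ Pablo ∩ Tomás ∩ Bianca: 11:00-11:15, 12:15-13:15.
Ugo ∩ Nadia ∩ Pablo ∩ Tomás ∩ Bianca ∩ Carol: ∅.
There is no time when everyone is free.
There is no common window, so the total is 0 minutes.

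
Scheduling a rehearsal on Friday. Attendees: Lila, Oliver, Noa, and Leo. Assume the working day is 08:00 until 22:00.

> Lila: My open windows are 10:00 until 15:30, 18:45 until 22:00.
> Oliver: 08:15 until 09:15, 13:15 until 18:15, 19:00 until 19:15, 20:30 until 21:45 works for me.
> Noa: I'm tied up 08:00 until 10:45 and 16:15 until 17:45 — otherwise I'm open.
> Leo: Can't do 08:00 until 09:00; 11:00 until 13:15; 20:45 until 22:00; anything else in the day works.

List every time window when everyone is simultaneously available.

13:15-15:30, 19:00-19:15, 20:30-20:45

Lila free: 10:00-15:30, 18:45-22:00.
Oliver free: 08:15-09:15, 13:15-18:15, 19:00-19:15, 20:30-21:45.
Noa free: 10:45-16:15, 17:45-22:00 (invert busy blocks within the working day).
Leo free: 09:00-11:00, 13:15-20:45 (invert busy blocks within the working day).
Lila ∩ Oliver: 13:15-15:30, 19:00-19:15, 20:30-21:45.
Lila ∩ Oliver ∩ Noa: 13:15-15:30, 19:00-19:15, 20:30-21:45.
Lila ∩ Oliver ∩ Noa ∩ Leo: 13:15-15:30, 19:00-19:15, 20:30-20:45.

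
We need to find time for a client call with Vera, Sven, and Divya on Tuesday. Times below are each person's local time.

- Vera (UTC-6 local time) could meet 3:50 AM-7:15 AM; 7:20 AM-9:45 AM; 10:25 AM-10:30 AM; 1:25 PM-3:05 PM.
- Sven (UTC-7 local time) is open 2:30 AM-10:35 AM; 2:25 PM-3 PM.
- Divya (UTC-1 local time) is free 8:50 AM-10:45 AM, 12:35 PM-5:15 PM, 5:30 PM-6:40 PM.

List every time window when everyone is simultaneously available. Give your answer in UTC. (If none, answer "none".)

09:50-11:45, 13:35-15:45, 16:25-16:30

Vera in UTC: 09:50-13:15, 13:20-15:45, 16:25-16:30, 19:25-21:05 (add 6h to convert from UTC-6).
Sven in UTC: 09:30-17:35, 21:25-22:00 (add 7h to convert from UTC-7).
Divya in UTC: 09:50-11:45, 13:35-18:15, 18:30-19:40 (add 1h to convert from UTC-1).
Vera ∩ Sven: 09:50-13:15, 13:20-15:45, 16:25-16:30.
Vera ∩ Sven ∩ Divya: 09:50-11:45, 13:35-15:45, 16:25-16:30.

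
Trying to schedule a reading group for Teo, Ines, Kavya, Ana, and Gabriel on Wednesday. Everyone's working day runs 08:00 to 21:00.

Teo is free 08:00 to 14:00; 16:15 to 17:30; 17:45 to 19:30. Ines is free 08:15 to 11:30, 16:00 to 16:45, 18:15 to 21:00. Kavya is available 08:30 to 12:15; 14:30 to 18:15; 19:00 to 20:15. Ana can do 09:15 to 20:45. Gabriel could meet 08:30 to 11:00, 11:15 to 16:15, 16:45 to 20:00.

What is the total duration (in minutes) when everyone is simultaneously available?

150

Teo ∩ Ines: 08:15-11:30, 16:15-16:45, 18:15-19:30.
Teo ∩ Ines ∩ Kavya: 08:30-11:30, 16:15-16:45, 19:00-19:30.
Teo ∩ Ines ∩ Kavya ∩ Ana: 09:15-11:30, 16:15-16:45, 19:00-19:30.
Teo ∩ Ines ∩ Kavya ∩ Ana ∩ Gabriel: 09:15-11:00, 11:15-11:30, 19:00-19:30.
So the common availability across everyone is 09:15-11:00, 11:15-11:30, 19:00-19:30.
Summing the common windows: 105 + 15 + 30 = 150 minutes.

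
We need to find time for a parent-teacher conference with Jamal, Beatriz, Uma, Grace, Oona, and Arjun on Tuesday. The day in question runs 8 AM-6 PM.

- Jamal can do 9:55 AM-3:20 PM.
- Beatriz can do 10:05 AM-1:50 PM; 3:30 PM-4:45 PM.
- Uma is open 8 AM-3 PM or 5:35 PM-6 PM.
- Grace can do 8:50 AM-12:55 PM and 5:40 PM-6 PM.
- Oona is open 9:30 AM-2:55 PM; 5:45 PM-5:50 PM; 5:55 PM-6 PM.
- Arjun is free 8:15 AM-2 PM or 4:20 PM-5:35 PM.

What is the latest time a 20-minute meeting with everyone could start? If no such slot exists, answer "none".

12:35

Jamal ∩ Beatriz: 10:05-13:50.
Jamal ∩ Beatriz ∩ Uma: 10:05-13:50.
Jamal ∩ Beatriz ∩ Uma ∩ Grace: 10:05-12:55.
Jamal ∩ Beatriz ∩ Uma ∩ Grace ∩ Oona: 10:05-12:55.
Jamal ∩ Beatriz ∩ Uma ∩ Grace ∩ Oona ∩ Arjun: 10:05-12:55.
Those are the intersection windows.
The last common window of at least 20 minutes is 10:05-12:55; a 20-minute meeting can start as late as 12:35 and still end by 12:55.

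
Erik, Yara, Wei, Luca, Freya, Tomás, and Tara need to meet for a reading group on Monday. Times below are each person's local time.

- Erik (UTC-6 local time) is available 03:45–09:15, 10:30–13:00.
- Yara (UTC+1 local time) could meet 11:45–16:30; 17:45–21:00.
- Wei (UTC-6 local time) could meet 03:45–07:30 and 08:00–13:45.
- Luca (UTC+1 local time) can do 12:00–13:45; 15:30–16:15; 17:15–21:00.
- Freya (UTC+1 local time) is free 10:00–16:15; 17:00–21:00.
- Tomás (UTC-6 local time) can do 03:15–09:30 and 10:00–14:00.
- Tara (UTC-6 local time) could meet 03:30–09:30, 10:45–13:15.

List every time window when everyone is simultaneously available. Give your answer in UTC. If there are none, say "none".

Erik in UTC: 09:45-15:15, 16:30-19:00 (add 6h to convert from UTC-6).
Yara in UTC: 10:45-15:30, 16:45-20:00 (subtract 1h to convert from UTC+1).
Wei in UTC: 09:45-13:30, 14:00-19:45 (add 6h to convert from UTC-6).
Luca in UTC: 11:00-12:45, 14:30-15:15, 16:15-20:00 (subtract 1h to convert from UTC+1).
Freya in UTC: 09:00-15:15, 16:00-20:00 (subtract 1h to convert from UTC+1).
Tomás in UTC: 09:15-15:30, 16:00-20:00 (add 6h to convert from UTC-6).
Tara in UTC: 09:30-15:30, 16:45-19:15 (add 6h to convert from UTC-6).
Erik ∩ Yara: 10:45-15:15, 16:45-19:00.
Erik ∩ Yara ∩ Wei: 10:45-13:30, 14:00-15:15, 16:45-19:00.
Erik ∩ Yara ∩ Wei ∩ Luca: 11:00-12:45, 14:30-15:15, 16:45-19:00.
Erik ∩ Yara ∩ Wei ∩ Luca ∩ Freya: 11:00-12:45, 14:30-15:15, 16:45-19:00.
Erik ∩ Yara ∩ Wei ∩ Luca ∩ Freya ∩ Tomás: 11:00-12:45, 14:30-15:15, 16:45-19:00.
Erik ∩ Yara ∩ Wei ∩ Luca ∩ Freya ∩ Tomás ∩ Tara: 11:00-12:45, 14:30-15:15, 16:45-19:00.

11:00-12:45, 14:30-15:15, 16:45-19:00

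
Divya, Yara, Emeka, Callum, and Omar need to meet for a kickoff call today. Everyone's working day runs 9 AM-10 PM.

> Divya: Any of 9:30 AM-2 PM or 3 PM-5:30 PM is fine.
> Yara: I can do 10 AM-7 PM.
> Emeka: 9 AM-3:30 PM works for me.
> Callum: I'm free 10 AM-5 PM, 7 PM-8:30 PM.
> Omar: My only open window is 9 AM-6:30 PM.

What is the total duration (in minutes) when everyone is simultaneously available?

270

Divya ∩ Yara: 10:00-14:00, 15:00-17:30.
Divya ∩ Yara ∩ Emeka: 10:00-14:00, 15:00-15:30.
Divya ∩ Yara ∩ Emeka ∩ Callum: 10:00-14:00, 15:00-15:30.
Divya ∩ Yara ∩ Emeka ∩ Callum ∩ Omar: 10:00-14:00, 15:00-15:30.
Summing the common windows: 240 + 30 = 270 minutes.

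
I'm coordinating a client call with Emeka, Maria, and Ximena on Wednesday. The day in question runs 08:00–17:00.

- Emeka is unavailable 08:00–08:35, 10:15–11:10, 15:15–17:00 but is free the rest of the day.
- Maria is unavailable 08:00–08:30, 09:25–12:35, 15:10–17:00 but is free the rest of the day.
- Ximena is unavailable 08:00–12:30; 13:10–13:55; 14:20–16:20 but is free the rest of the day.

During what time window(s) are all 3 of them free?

12:35-13:10, 13:55-14:20

Emeka free: 08:35-10:15, 11:10-15:15 (invert busy blocks within the working day).
Maria free: 08:30-09:25, 12:35-15:10 (invert busy blocks within the working day).
Ximena free: 12:30-13:10, 13:55-14:20, 16:20-17:00 (invert busy blocks within the working day).
Emeka ∩ Maria: 08:35-09:25, 12:35-15:10.
Emeka ∩ Maria ∩ Ximena: 12:35-13:10, 13:55-14:20.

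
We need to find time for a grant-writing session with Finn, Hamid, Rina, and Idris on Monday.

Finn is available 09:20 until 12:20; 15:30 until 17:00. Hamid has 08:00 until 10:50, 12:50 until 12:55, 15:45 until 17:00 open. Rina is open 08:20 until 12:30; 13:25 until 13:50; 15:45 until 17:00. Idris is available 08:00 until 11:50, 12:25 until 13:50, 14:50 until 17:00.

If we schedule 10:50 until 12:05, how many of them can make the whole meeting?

Finn and Rina can make the full 10:50-12:05 slot — that's 2.

2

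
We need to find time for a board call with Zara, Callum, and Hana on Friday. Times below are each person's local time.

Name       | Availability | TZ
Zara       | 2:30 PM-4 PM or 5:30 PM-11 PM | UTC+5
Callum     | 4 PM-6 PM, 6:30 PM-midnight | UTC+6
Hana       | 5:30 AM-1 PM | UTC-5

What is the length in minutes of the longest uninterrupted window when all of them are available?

330

Zara in UTC: 09:30-11:00, 12:30-18:00 (subtract 5h to convert from UTC+5).
Callum in UTC: 10:00-12:00, 12:30-18:00 (subtract 6h to convert from UTC+6).
Hana in UTC: 10:30-18:00 (add 5h to convert from UTC-5).
Zara ∩ Callum: 10:00-11:00, 12:30-18:00.
Zara ∩ Callum ∩ Hana: 10:30-11:00, 12:30-18:00.
The longest is 12:30-18:00 at 330 minutes.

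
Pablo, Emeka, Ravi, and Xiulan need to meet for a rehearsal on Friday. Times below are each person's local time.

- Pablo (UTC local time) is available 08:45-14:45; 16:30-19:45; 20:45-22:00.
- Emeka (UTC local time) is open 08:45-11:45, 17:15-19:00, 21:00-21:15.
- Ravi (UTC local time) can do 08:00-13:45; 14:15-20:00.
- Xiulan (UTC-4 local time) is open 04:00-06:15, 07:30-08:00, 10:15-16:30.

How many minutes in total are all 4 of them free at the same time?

Pablo in UTC: 08:45-14:45, 16:30-19:45, 20:45-22:00.
Emeka in UTC: 08:45-11:45, 17:15-19:00, 21:00-21:15.
Ravi in UTC: 08:00-13:45, 14:15-20:00.
Xiulan in UTC: 08:00-10:15, 11:30-12:00, 14:15-20:30 (add 4h to convert from UTC-4).
Pablo ∩ Emeka: 08:45-11:45, 17:15-19:00, 21:00-21:15.
Pablo ∩ Emeka ∩ Ravi: 08:45-11:45, 17:15-19:00.
Pablo ∩ Emeka ∩ Ravi ∩ Xiulan: 08:45-10:15, 11:30-11:45, 17:15-19:00.
Summing the common windows: 90 + 15 + 105 = 210 minutes.

210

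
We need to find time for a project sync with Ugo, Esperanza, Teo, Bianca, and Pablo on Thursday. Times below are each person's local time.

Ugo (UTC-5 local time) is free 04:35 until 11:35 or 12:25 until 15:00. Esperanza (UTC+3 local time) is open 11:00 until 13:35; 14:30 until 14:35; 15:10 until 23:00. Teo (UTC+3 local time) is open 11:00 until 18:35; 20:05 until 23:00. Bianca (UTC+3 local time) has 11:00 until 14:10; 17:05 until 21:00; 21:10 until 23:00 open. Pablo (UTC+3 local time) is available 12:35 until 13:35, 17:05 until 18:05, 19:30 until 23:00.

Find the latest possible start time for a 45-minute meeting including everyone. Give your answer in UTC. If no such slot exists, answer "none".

Ugo in UTC: 09:35-16:35, 17:25-20:00 (add 5h to convert from UTC-5).
Esperanza in UTC: 08:00-10:35, 11:30-11:35, 12:10-20:00 (subtract 3h to convert from UTC+3).
Teo in UTC: 08:00-15:35, 17:05-20:00 (subtract 3h to convert from UTC+3).
Bianca in UTC: 08:00-11:10, 14:05-18:00, 18:10-20:00 (subtract 3h to convert from UTC+3).
Pablo in UTC: 09:35-10:35, 14:05-15:05, 16:30-20:00 (subtract 3h to convert from UTC+3).
Ugo ∩ Esperanza: 09:35-10:35, 11:30-11:35, 12:10-16:35, 17:25-20:00.
Ugo ∩ Esperanza ∩ Teo: 09:35-10:35, 11:30-11:35, 12:10-15:35, 17:25-20:00.
Ugo ∩ Esperanza ∩ Teo ∩ Bianca: 09:35-10:35, 14:05-15:35, 17:25-18:00, 18:10-20:00.
Ugo ∩ Esperanza ∩ Teo ∩ Bianca ∩ Pablo: 09:35-10:35, 14:05-15:05, 17:25-18:00, 18:10-20:00.
Those are the intersection windows.
The last common window of at least 45 minutes is 18:10-20:00; a 45-minute meeting can start as late as 19:15 and still end by 20:00.

19:15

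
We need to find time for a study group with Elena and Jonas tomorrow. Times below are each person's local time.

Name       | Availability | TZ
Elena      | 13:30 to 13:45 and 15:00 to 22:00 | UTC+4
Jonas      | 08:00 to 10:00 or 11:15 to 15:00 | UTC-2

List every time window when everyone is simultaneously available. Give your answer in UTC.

11:00-12:00, 13:15-17:00

Elena in UTC: 09:30-09:45, 11:00-18:00 (subtract 4h to convert from UTC+4).
Jonas in UTC: 10:00-12:00, 13:15-17:00 (add 2h to convert from UTC-2).
Elena ∩ Jonas: 11:00-12:00, 13:15-17:00.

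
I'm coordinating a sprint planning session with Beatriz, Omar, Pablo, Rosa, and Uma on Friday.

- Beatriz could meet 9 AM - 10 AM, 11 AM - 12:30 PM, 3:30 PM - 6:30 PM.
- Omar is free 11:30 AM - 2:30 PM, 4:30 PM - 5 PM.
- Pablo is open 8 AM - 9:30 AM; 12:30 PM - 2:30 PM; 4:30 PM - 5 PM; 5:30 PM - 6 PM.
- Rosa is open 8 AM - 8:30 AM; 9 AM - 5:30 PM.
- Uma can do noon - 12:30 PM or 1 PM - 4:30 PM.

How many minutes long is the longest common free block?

Beatriz ∩ Omar: 11:30-12:30, 16:30-17:00.
Beatriz ∩ Omar ∩ Pablo: 16:30-17:00.
Beatriz ∩ Omar ∩ Pablo ∩ Rosa: 16:30-17:00.
Beatriz ∩ Omar ∩ Pablo ∩ Rosa ∩ Uma: ∅.
There is no time when everyone is free.
No common window exists, so the longest block is 0 minutes.

0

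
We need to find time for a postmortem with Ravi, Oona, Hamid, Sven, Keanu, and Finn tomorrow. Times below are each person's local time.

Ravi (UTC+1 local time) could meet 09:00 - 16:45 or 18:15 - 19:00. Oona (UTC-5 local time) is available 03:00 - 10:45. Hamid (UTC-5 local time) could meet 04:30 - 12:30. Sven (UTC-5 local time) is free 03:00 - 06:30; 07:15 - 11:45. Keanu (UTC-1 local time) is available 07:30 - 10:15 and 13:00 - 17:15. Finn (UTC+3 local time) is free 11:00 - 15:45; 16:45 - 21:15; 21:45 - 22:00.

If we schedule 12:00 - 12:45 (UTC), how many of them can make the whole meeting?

4

Ravi in UTC: 08:00-15:45, 17:15-18:00 (subtract 1h to convert from UTC+1).
Oona in UTC: 08:00-15:45 (add 5h to convert from UTC-5).
Hamid in UTC: 09:30-17:30 (add 5h to convert from UTC-5).
Sven in UTC: 08:00-11:30, 12:15-16:45 (add 5h to convert from UTC-5).
Keanu in UTC: 08:30-11:15, 14:00-18:15 (add 1h to convert from UTC-1).
Finn in UTC: 08:00-12:45, 13:45-18:15, 18:45-19:00 (subtract 3h to convert from UTC+3).
Ravi, Oona, Hamid, and Finn can make the full 12:00-12:45 slot — that's 4.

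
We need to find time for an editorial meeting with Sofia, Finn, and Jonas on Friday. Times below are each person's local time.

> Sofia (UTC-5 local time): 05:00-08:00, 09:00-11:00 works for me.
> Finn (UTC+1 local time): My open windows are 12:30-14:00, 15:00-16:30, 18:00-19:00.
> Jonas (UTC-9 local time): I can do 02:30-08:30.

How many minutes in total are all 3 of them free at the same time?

Sofia in UTC: 10:00-13:00, 14:00-16:00 (add 5h to convert from UTC-5).
Finn in UTC: 11:30-13:00, 14:00-15:30, 17:00-18:00 (subtract 1h to convert from UTC+1).
Jonas in UTC: 11:30-17:30 (add 9h to convert from UTC-9).
Sofia ∩ Finn: 11:30-13:00, 14:00-15:30.
Sofia ∩ Finn ∩ Jonas: 11:30-13:00, 14:00-15:30.
Those are the intersection windows.
Summing the common windows: 90 + 90 = 180 minutes.

180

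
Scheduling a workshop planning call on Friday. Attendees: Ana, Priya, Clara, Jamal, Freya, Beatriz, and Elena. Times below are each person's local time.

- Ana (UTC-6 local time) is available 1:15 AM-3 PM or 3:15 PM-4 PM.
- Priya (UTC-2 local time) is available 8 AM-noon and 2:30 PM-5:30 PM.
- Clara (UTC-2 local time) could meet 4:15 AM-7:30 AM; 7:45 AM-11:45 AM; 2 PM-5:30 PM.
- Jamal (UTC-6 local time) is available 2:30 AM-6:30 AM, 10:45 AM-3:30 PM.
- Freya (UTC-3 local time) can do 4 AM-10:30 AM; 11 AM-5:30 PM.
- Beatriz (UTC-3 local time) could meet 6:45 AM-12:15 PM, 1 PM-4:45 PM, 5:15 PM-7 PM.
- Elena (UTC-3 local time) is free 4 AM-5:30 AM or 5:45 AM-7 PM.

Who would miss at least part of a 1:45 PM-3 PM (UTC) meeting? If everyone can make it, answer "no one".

Ana in UTC: 07:15-21:00, 21:15-22:00 (add 6h to convert from UTC-6).
Priya in UTC: 10:00-14:00, 16:30-19:30 (add 2h to convert from UTC-2).
Clara in UTC: 06:15-09:30, 09:45-13:45, 16:00-19:30 (add 2h to convert from UTC-2).
Jamal in UTC: 08:30-12:30, 16:45-21:30 (add 6h to convert from UTC-6).
Freya in UTC: 07:00-13:30, 14:00-20:30 (add 3h to convert from UTC-3).
Beatriz in UTC: 09:45-15:15, 16:00-19:45, 20:15-22:00 (add 3h to convert from UTC-3).
Elena in UTC: 07:00-08:30, 08:45-22:00 (add 3h to convert from UTC-3).
Ana: free for 13:45-15:00. Priya: not fully free for 13:45-15:00. Clara: not fully free for 13:45-15:00. Jamal: not fully free for 13:45-15:00. Freya: not fully free for 13:45-15:00. Beatriz: free for 13:45-15:00. Elena: free for 13:45-15:00.

Clara, Freya, Jamal, Priya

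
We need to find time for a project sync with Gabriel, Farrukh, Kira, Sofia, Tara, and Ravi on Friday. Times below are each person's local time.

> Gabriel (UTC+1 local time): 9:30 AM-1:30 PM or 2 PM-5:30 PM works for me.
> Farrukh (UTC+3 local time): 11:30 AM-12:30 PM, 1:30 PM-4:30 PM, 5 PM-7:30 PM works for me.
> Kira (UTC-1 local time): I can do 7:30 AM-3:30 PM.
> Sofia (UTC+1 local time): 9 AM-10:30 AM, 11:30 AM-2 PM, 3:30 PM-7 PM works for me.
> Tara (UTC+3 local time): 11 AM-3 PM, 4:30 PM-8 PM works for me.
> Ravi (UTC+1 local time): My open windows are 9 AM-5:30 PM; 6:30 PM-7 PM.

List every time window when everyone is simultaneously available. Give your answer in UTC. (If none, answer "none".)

08:30-09:30, 10:30-12:00, 14:30-16:30

Gabriel in UTC: 08:30-12:30, 13:00-16:30 (subtract 1h to convert from UTC+1).
Farrukh in UTC: 08:30-09:30, 10:30-13:30, 14:00-16:30 (subtract 3h to convert from UTC+3).
Kira in UTC: 08:30-16:30 (add 1h to convert from UTC-1).
Sofia in UTC: 08:00-09:30, 10:30-13:00, 14:30-18:00 (subtract 1h to convert from UTC+1).
Tara in UTC: 08:00-12:00, 13:30-17:00 (subtract 3h to convert from UTC+3).
Ravi in UTC: 08:00-16:30, 17:30-18:00 (subtract 1h to convert from UTC+1).
Gabriel ∩ Farrukh: 08:30-09:30, 10:30-12:30, 13:00-13:30, 14:00-16:30.
Gabriel ∩ Farrukh ∩ Kira: 08:30-09:30, 10:30-12:30, 13:00-13:30, 14:00-16:30.
Gabriel ∩ Farrukh ∩ Kira ∩ Sofia: 08:30-09:30, 10:30-12:30, 14:30-16:30.
Gabriel ∩ Farrukh ∩ Kira ∩ Sofia ∩ Tara: 08:30-09:30, 10:30-12:00, 14:30-16:30.
Gabriel ∩ Farrukh ∩ Kira ∩ Sofia ∩ Tara ∩ Ravi: 08:30-09:30, 10:30-12:00, 14:30-16:30.
Those are the intersection windows.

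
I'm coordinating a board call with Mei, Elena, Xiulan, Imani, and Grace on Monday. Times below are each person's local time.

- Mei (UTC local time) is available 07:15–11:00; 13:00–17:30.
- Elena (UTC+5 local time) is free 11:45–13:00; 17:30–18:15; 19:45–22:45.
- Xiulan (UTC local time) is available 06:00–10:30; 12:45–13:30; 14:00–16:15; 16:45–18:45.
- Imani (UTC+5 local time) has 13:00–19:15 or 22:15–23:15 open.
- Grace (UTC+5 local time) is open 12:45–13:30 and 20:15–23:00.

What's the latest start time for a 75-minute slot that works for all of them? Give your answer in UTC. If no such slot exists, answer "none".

Mei in UTC: 07:15-11:00, 13:00-17:30.
Elena in UTC: 06:45-08:00, 12:30-13:15, 14:45-17:45 (subtract 5h to convert from UTC+5).
Xiulan in UTC: 06:00-10:30, 12:45-13:30, 14:00-16:15, 16:45-18:45.
Imani in UTC: 08:00-14:15, 17:15-18:15 (subtract 5h to convert from UTC+5).
Grace in UTC: 07:45-08:30, 15:15-18:00 (subtract 5h to convert from UTC+5).
Mei ∩ Elena: 07:15-08:00, 13:00-13:15, 14:45-17:30.
Mei ∩ Elena ∩ Xiulan: 07:15-08:00, 13:00-13:15, 14:45-16:15, 16:45-17:30.
Mei ∩ Elena ∩ Xiulan ∩ Imani: 13:00-13:15, 17:15-17:30.
Mei ∩ Elena ∩ Xiulan ∩ Imani ∩ Grace: 17:15-17:30.
Those are the intersection windows.
No common window is at least 75 minutes long.

none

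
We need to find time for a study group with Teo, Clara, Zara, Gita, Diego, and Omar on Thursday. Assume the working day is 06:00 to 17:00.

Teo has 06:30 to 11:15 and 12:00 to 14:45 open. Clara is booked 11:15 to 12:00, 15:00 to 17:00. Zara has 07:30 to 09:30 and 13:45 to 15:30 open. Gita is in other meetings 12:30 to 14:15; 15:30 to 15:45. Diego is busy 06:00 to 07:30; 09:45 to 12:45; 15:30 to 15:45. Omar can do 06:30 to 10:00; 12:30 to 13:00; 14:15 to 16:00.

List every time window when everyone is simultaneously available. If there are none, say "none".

07:30-09:30, 14:15-14:45

Teo free: 06:30-11:15, 12:00-14:45.
Clara free: 06:00-11:15, 12:00-15:00 (invert busy blocks within the working day).
Zara free: 07:30-09:30, 13:45-15:30.
Gita free: 06:00-12:30, 14:15-15:30, 15:45-17:00 (invert busy blocks within the working day).
Diego free: 07:30-09:45, 12:45-15:30, 15:45-17:00 (invert busy blocks within the working day).
Omar free: 06:30-10:00, 12:30-13:00, 14:15-16:00.
Teo ∩ Clara: 06:30-11:15, 12:00-14:45.
Teo ∩ Clara ∩ Zara: 07:30-09:30, 13:45-14:45.
Teo ∩ Clara ∩ Zara ∩ Gita: 07:30-09:30, 14:15-14:45.
Teo ∩ Clara ∩ Zara ∩ Gita ∩ Diego: 07:30-09:30, 14:15-14:45.
Teo ∩ Clara ∩ Zara ∩ Gita ∩ Diego ∩ Omar: 07:30-09:30, 14:15-14:45.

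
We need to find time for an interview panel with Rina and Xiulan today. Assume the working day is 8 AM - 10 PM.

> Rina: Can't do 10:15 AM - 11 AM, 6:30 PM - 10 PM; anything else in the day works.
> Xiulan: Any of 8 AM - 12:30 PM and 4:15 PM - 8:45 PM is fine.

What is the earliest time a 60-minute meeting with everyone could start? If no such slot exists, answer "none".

08:00

Rina free: 08:00-10:15, 11:00-18:30 (invert busy blocks within the working day).
Xiulan free: 08:00-12:30, 16:15-20:45.
Rina ∩ Xiulan: 08:00-10:15, 11:00-12:30, 16:15-18:30.
The first common window of at least 60 minutes is 08:00-10:15, so the earliest start is 08:00.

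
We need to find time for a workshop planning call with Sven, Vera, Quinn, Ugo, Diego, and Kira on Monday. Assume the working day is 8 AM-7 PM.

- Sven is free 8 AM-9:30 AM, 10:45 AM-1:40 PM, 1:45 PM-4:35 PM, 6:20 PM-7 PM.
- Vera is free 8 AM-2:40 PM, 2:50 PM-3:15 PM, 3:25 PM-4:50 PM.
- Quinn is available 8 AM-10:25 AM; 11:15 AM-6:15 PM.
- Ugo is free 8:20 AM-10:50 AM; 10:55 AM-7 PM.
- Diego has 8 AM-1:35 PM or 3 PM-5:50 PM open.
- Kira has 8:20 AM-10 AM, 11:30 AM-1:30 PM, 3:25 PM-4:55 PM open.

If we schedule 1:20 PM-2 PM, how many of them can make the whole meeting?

3

Vera, Quinn, and Ugo can make the full 13:20-14:00 slot — that's 3.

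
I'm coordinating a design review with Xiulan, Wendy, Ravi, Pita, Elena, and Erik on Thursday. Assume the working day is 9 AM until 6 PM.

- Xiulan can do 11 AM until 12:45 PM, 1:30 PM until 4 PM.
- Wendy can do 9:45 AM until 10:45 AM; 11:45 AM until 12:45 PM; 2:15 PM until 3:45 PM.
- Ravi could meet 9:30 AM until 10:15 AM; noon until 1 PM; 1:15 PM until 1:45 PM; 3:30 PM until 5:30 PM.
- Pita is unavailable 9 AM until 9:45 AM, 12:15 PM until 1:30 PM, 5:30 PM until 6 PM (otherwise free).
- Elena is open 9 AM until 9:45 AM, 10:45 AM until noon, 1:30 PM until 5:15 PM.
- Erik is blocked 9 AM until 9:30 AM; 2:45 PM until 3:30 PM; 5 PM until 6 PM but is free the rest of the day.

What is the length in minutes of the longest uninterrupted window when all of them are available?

Xiulan free: 11:00-12:45, 13:30-16:00.
Wendy free: 09:45-10:45, 11:45-12:45, 14:15-15:45.
Ravi free: 09:30-10:15, 12:00-13:00, 13:15-13:45, 15:30-17:30.
Pita free: 09:45-12:15, 13:30-17:30 (invert busy blocks within the working day).
Elena free: 09:00-09:45, 10:45-12:00, 13:30-17:15.
Erik free: 09:30-14:45, 15:30-17:00 (invert busy blocks within the working day).
Xiulan ∩ Wendy: 11:45-12:45, 14:15-15:45.
Xiulan ∩ Wendy ∩ Ravi: 12:00-12:45, 15:30-15:45.
Xiulan ∩ Wendy ∩ Ravi ∩ Pita: 12:00-12:15, 15:30-15:45.
Xiulan ∩ Wendy ∩ Ravi ∩ Pita ∩ Elena: 15:30-15:45.
Xiulan ∩ Wendy ∩ Ravi ∩ Pita ∩ Elena ∩ Erik: 15:30-15:45.
The longest is 15:30-15:45 at 15 minutes.

15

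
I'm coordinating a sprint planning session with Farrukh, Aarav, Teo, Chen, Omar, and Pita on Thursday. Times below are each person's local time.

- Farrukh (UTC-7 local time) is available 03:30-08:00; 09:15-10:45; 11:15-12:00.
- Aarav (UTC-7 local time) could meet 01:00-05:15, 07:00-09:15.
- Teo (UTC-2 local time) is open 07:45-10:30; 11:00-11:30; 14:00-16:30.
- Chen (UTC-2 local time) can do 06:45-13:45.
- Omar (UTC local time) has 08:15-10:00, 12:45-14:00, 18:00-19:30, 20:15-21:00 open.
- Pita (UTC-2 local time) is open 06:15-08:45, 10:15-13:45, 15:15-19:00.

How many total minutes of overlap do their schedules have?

Farrukh in UTC: 10:30-15:00, 16:15-17:45, 18:15-19:00 (add 7h to convert from UTC-7).
Aarav in UTC: 08:00-12:15, 14:00-16:15 (add 7h to convert from UTC-7).
Teo in UTC: 09:45-12:30, 13:00-13:30, 16:00-18:30 (add 2h to convert from UTC-2).
Chen in UTC: 08:45-15:45 (add 2h to convert from UTC-2).
Omar in UTC: 08:15-10:00, 12:45-14:00, 18:00-19:30, 20:15-21:00.
Pita in UTC: 08:15-10:45, 12:15-15:45, 17:15-21:00 (add 2h to convert from UTC-2).
Farrukh ∩ Aarav: 10:30-12:15, 14:00-15:00.
Farrukh ∩ Aarav ∩ Teo: 10:30-12:15.
Farrukh ∩ Aarav ∩ Teo ∩ Chen: 10:30-12:15.
Farrukh ∩ Aarav ∩ Teo ∩ Chen ∩ Omar: ∅.
Farrukh ∩ Aarav ∩ Teo ∩ Chen ∩ Omar ∩ Pita: ∅.
There is no time when everyone is free.
There is no common window, so the total is 0 minutes.

0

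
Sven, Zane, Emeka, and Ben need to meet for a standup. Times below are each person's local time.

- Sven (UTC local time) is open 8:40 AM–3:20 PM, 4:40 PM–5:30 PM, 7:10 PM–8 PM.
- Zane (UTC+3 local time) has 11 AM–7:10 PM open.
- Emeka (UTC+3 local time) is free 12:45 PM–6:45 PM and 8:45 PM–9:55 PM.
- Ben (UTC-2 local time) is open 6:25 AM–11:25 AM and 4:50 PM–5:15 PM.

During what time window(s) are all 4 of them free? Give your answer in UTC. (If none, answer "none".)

09:45-13:25

Sven in UTC: 08:40-15:20, 16:40-17:30, 19:10-20:00.
Zane in UTC: 08:00-16:10 (subtract 3h to convert from UTC+3).
Emeka in UTC: 09:45-15:45, 17:45-18:55 (subtract 3h to convert from UTC+3).
Ben in UTC: 08:25-13:25, 18:50-19:15 (add 2h to convert from UTC-2).
Sven ∩ Zane: 08:40-15:20.
Sven ∩ Zane ∩ Emeka: 09:45-15:20.
Sven ∩ Zane ∩ Emeka ∩ Ben: 09:45-13:25.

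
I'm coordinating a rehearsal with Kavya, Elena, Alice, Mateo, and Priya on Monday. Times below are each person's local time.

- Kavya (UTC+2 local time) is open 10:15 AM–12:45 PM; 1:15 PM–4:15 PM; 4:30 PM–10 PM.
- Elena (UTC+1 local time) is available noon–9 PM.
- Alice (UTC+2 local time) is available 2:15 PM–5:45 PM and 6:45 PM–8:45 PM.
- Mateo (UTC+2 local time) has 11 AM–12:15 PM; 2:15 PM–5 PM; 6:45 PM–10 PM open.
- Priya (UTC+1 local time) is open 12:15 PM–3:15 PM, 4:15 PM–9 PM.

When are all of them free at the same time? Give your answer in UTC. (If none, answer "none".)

Kavya in UTC: 08:15-10:45, 11:15-14:15, 14:30-20:00 (subtract 2h to convert from UTC+2).
Elena in UTC: 11:00-20:00 (subtract 1h to convert from UTC+1).
Alice in UTC: 12:15-15:45, 16:45-18:45 (subtract 2h to convert from UTC+2).
Mateo in UTC: 09:00-10:15, 12:15-15:00, 16:45-20:00 (subtract 2h to convert from UTC+2).
Priya in UTC: 11:15-14:15, 15:15-20:00 (subtract 1h to convert from UTC+1).
Kavya ∩ Elena: 11:15-14:15, 14:30-20:00.
Kavya ∩ Elena ∩ Alice: 12:15-14:15, 14:30-15:45, 16:45-18:45.
Kavya ∩ Elena ∩ Alice ∩ Mateo: 12:15-14:15, 14:30-15:00, 16:45-18:45.
Kavya ∩ Elena ∩ Alice ∩ Mateo ∩ Priya: 12:15-14:15, 16:45-18:45.

12:15-14:15, 16:45-18:45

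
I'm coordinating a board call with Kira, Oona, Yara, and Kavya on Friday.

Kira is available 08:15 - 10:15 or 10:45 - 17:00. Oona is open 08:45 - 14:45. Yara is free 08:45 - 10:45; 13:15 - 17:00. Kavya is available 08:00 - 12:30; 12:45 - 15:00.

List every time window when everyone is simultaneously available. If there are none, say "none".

08:45-10:15, 13:15-14:45

Kira ∩ Oona: 08:45-10:15, 10:45-14:45.
Kira ∩ Oona ∩ Yara: 08:45-10:15, 13:15-14:45.
Kira ∩ Oona ∩ Yara ∩ Kavya: 08:45-10:15, 13:15-14:45.
Those are the intersection windows.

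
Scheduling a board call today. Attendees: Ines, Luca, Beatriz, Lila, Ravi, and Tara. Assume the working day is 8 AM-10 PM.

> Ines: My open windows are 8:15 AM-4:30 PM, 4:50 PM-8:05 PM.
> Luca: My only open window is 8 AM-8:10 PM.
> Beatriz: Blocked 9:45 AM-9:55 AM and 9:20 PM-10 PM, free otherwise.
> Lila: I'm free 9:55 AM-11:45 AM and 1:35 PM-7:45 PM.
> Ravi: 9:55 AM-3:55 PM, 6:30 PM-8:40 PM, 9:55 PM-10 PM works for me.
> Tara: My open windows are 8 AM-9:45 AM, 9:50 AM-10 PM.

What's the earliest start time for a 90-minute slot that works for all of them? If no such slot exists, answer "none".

09:55

Ines free: 08:15-16:30, 16:50-20:05.
Luca free: 08:00-20:10.
Beatriz free: 08:00-09:45, 09:55-21:20 (invert busy blocks within the working day).
Lila free: 09:55-11:45, 13:35-19:45.
Ravi free: 09:55-15:55, 18:30-20:40, 21:55-22:00.
Tara free: 08:00-09:45, 09:50-22:00.
Ines ∩ Luca: 08:15-16:30, 16:50-20:05.
Ines ∩ Luca ∩ Beatriz: 08:15-09:45, 09:55-16:30, 16:50-20:05.
Ines ∩ Luca ∩ Beatriz ∩ Lila: 09:55-11:45, 13:35-16:30, 16:50-19:45.
Ines ∩ Luca ∩ Beatriz ∩ Lila ∩ Ravi: 09:55-11:45, 13:35-15:55, 18:30-19:45.
Ines ∩ Luca ∩ Beatriz ∩ Lila ∩ Ravi ∩ Tara: 09:55-11:45, 13:35-15:55, 18:30-19:45.
The first common window of at least 90 minutes is 09:55-11:45, so the earliest start is 09:55.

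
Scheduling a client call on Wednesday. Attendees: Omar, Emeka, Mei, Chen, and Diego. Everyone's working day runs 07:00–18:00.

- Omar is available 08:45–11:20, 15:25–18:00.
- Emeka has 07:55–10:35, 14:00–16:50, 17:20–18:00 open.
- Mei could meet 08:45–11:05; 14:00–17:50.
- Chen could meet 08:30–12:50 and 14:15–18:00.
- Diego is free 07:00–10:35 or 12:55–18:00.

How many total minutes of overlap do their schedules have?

Omar ∩ Emeka: 08:45-10:35, 15:25-16:50, 17:20-18:00.
Omar ∩ Emeka ∩ Mei: 08:45-10:35, 15:25-16:50, 17:20-17:50.
Omar ∩ Emeka ∩ Mei ∩ Chen: 08:45-10:35, 15:25-16:50, 17:20-17:50.
Omar ∩ Emeka ∩ Mei ∩ Chen ∩ Diego: 08:45-10:35, 15:25-16:50, 17:20-17:50.
Summing the common windows: 110 + 85 + 30 = 225 minutes.

225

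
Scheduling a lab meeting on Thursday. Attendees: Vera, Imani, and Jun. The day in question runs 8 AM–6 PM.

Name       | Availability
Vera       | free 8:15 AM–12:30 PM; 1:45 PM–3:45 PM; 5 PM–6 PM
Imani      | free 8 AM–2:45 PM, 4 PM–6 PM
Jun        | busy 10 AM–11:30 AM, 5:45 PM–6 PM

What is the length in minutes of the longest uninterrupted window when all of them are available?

Vera free: 08:15-12:30, 13:45-15:45, 17:00-18:00.
Imani free: 08:00-14:45, 16:00-18:00.
Jun free: 08:00-10:00, 11:30-17:45 (invert busy blocks within the working day).
Vera ∩ Imani: 08:15-12:30, 13:45-14:45, 17:00-18:00.
Vera ∩ Imani ∩ Jun: 08:15-10:00, 11:30-12:30, 13:45-14:45, 17:00-17:45.
Those are the intersection windows.
The longest is 08:15-10:00 at 105 minutes.

105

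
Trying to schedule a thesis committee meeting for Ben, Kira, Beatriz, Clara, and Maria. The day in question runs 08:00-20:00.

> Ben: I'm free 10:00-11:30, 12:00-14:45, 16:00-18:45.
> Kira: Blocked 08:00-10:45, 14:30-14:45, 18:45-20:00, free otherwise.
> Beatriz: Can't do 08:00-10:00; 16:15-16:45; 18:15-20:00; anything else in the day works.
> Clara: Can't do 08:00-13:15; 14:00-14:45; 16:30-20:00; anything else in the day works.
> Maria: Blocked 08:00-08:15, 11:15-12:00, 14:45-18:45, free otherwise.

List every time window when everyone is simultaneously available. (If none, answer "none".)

13:15-14:00

Ben free: 10:00-11:30, 12:00-14:45, 16:00-18:45.
Kira free: 10:45-14:30, 14:45-18:45 (invert busy blocks within the working day).
Beatriz free: 10:00-16:15, 16:45-18:15 (invert busy blocks within the working day).
Clara free: 13:15-14:00, 14:45-16:30 (invert busy blocks within the working day).
Maria free: 08:15-11:15, 12:00-14:45, 18:45-20:00 (invert busy blocks within the working day).
Ben ∩ Kira: 10:45-11:30, 12:00-14:30, 16:00-18:45.
Ben ∩ Kira ∩ Beatriz: 10:45-11:30, 12:00-14:30, 16:00-16:15, 16:45-18:15.
Ben ∩ Kira ∩ Beatriz ∩ Clara: 13:15-14:00, 16:00-16:15.
Ben ∩ Kira ∩ Beatriz ∩ Clara ∩ Maria: 13:15-14:00.
So the common availability across everyone is 13:15-14:00.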